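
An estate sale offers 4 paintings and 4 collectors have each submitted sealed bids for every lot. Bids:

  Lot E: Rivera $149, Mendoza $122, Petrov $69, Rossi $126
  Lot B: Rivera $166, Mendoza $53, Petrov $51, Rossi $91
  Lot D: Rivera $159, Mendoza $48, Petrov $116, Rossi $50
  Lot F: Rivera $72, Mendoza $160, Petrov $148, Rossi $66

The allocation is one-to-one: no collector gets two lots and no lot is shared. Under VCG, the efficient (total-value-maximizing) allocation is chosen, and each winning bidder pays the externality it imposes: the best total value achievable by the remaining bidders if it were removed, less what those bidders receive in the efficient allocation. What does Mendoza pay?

Mendoza pays $32.

Efficient allocation: Rivera→Lot B ($166), Mendoza→Lot F ($160), Petrov→Lot D ($116), Rossi→Lot E ($126); total welfare W = $568.
Mendoza receives Lot F at value $160, so the others get W − 160 = $408.
Without Mendoza: best allocation of the remaining 3 bidders over all 4 lots is Rivera→Lot B ($166), Petrov→Lot F ($148), Rossi→Lot E ($126), total $440.
VCG payment = (others' best without Mendoza) − (others' welfare with Mendoza) = 440 − 408 = $32.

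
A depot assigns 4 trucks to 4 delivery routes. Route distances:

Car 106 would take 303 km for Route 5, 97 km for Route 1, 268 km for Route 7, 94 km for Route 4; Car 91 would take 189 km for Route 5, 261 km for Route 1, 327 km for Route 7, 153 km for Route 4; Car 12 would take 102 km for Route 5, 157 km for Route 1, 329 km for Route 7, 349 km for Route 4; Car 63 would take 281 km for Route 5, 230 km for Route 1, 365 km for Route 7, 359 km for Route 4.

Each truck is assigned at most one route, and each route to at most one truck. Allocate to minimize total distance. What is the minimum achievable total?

Min total: 717 km

This is the linear assignment problem.
Optimal: Car 106→Route 1 (97 km), Car 91→Route 4 (153 km), Car 12→Route 5 (102 km), Car 63→Route 7 (365 km) — total 97+153+102+365 = 717 km.
Column-greedy (each route in turn goes to its cheapest remaining truck) gives 885 km, worse by 168.
Next-best assignment: Car 106→Route 7, Car 91→Route 4, Car 12→Route 5, Car 63→Route 1 = 753 km.
Swapping Car 12↔Car 91 (Car 12→Route 4 349 km, Car 91→Route 5 189 km) adds 283.
Checked against all permutations: 717 km is optimal.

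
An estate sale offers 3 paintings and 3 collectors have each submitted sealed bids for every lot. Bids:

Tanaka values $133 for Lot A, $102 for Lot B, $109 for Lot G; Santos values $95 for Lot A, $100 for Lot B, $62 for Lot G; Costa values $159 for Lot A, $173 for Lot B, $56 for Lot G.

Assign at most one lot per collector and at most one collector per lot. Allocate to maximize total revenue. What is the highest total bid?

This is the linear assignment problem.
Optimal: Tanaka→Lot G ($109), Santos→Lot A ($95), Costa→Lot B ($173) — total 109+95+173 = $377.
Row-greedy (each collector in turn takes its best remaining lot) gives $289, worse by 88.
No other one-to-one assignment exceeds $377.

Max total: $377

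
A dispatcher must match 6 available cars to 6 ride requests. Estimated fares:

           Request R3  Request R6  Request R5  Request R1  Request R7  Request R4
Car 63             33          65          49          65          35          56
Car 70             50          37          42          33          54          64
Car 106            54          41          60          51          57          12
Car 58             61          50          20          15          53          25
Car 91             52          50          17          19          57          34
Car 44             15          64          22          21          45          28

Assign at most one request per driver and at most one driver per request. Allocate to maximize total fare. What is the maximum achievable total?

Maximum total: $371

Optimal: Car 63→Request R1 ($65), Car 70→Request R4 ($64), Car 106→Request R5 ($60), Car 58→Request R3 ($61), Car 91→Request R7 ($57), Car 44→Request R6 ($64) — total 65+64+60+61+57+64 = $371.
Row-greedy (each driver in turn takes its best remaining request) gives $328, worse by 43.
Next-best assignment: Car 63→Request R1, Car 70→Request R4, Car 106→Request R5, Car 58→Request R7, Car 91→Request R3, Car 44→Request R6 = $358.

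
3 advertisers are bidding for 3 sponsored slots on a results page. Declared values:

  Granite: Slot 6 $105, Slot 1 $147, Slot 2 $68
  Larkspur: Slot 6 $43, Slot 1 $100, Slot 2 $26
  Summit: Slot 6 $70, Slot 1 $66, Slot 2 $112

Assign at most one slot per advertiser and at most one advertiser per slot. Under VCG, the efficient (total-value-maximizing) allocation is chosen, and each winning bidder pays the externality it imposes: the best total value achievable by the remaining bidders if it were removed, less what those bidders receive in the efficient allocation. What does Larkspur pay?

Larkspur pays $42.

Efficient allocation: Granite→Slot 6 ($105), Larkspur→Slot 1 ($100), Summit→Slot 2 ($112); total welfare W = $317.
Larkspur receives Slot 1 at value $100, so the others get W − 100 = $217.
Without Larkspur: best allocation of the remaining 2 bidders over all 3 slots is Granite→Slot 1 ($147), Summit→Slot 2 ($112), total $259.
VCG payment = (others' best without Larkspur) − (others' welfare with Larkspur) = 259 − 217 = $42.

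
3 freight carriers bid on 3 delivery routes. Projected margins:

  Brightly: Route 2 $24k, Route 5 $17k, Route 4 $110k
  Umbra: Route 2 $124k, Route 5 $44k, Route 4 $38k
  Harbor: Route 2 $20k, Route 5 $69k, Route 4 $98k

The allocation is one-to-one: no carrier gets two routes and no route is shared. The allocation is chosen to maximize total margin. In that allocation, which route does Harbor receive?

Optimal: Brightly→Route 4 ($110k), Umbra→Route 2 ($124k), Harbor→Route 5 ($69k) — total 110+124+69 = $303k.
Next-best assignment: Brightly→Route 5, Umbra→Route 2, Harbor→Route 4 = $239k.
Swapping Harbor↔Brightly (Harbor→Route 4 $98k, Brightly→Route 5 $17k) loses 64.
Checked against all permutations: $303k is optimal.
Harbor's own top route is Route 4 ($98k), but forcing Harbor→Route 4 and reassigning the rest optimally gives only $239k — worse by 64.

Harbor receives Route 5.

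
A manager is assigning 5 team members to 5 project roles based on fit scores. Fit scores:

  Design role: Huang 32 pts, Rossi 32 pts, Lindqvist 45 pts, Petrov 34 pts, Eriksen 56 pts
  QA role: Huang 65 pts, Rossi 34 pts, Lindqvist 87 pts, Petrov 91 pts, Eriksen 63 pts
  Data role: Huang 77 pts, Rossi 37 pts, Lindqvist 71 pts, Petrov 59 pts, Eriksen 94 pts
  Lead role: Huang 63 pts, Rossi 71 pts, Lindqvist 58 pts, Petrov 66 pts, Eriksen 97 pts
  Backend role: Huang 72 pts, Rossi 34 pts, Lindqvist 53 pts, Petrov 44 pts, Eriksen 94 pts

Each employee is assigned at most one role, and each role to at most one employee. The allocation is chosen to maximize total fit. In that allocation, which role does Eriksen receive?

Eriksen receives Backend role.

Optimal: Huang→Data role (77 pts), Rossi→Lead role (71 pts), Lindqvist→Design role (45 pts), Petrov→QA role (91 pts), Eriksen→Backend role (94 pts) — total 77+71+45+91+94 = 378 pts.
Row-greedy (each employee in turn takes its best remaining role) gives 335 pts, worse by 43.
Checked against all permutations: 378 pts is optimal.
Eriksen's own top role is Lead role (97 pts), but forcing Eriksen→Lead role and reassigning the rest optimally gives only 363 pts — worse by 15.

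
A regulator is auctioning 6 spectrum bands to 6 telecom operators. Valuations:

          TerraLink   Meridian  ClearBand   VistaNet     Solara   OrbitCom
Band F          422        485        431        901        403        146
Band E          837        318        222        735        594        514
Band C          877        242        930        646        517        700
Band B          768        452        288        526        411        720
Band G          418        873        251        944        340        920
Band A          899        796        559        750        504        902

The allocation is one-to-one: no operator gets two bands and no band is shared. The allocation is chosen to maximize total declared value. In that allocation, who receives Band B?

TerraLink receives Band B.

Optimal: TerraLink→Band B ($768M), Meridian→Band G ($873M), ClearBand→Band C ($930M), VistaNet→Band F ($901M), Solara→Band E ($594M), OrbitCom→Band A ($902M) — total 768+873+930+901+594+902 = $4968M.
Row-greedy (each operator in turn takes its best remaining band) gives $4917M, worse by 51.
Next-best assignment: TerraLink→Band A, Meridian→Band G, ClearBand→Band C, VistaNet→Band F, Solara→Band E, OrbitCom→Band B = $4917M.
Swapping VistaNet↔Meridian (VistaNet→Band G $944M, Meridian→Band F $485M) loses 345.
No other one-to-one assignment exceeds $4968M.
TerraLink's own top band is Band A ($899M), but forcing TerraLink→Band A and reassigning the rest optimally gives only $4917M — worse by 51.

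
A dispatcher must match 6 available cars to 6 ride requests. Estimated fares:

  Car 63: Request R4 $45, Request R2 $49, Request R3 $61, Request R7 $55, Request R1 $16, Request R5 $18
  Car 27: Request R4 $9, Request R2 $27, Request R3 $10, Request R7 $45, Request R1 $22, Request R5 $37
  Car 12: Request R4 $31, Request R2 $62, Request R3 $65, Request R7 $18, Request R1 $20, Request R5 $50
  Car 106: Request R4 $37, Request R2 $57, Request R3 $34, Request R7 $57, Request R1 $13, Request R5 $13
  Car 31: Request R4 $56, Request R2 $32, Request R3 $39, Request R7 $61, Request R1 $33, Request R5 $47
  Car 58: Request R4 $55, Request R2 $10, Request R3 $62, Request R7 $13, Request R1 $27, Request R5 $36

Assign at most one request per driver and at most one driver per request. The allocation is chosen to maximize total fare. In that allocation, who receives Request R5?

Car 12 receives Request R5.

Optimal: Car 63→Request R3 ($61), Car 27→Request R1 ($22), Car 12→Request R5 ($50), Car 106→Request R2 ($57), Car 31→Request R7 ($61), Car 58→Request R4 ($55) — total 61+22+50+57+61+55 = $306.
Row-greedy (each driver in turn takes its best remaining request) gives $279, worse by 27.
Next-best assignment: Car 63→Request R3, Car 27→Request R5, Car 12→Request R2, Car 106→Request R7, Car 31→Request R1, Car 58→Request R4 = $305.
Swapping Car 27↔Car 106 (Car 27→Request R2 $27, Car 106→Request R1 $13) loses 39.
Car 12's own top request is Request R3 ($65), but forcing Car 12→Request R3 and reassigning the rest optimally gives only $302 — worse by 4.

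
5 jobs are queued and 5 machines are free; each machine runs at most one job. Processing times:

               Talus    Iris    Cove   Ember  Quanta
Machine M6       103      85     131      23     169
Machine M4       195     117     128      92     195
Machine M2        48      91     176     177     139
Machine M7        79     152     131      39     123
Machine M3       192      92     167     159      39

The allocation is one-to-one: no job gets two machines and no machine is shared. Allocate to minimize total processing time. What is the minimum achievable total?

Optimal: Talus→Machine M2 (48 min), Iris→Machine M6 (85 min), Cove→Machine M4 (128 min), Ember→Machine M7 (39 min), Quanta→Machine M3 (39 min) — total 48+85+128+39+39 = 339 min.
Min-entry greedy (repeatedly take the single cheapest remaining cell) gives 358 min, worse by 19.
Next-best assignment: Talus→Machine M2, Iris→Machine M4, Cove→Machine M7, Ember→Machine M6, Quanta→Machine M3 = 358 min.

Minimum total: 339 min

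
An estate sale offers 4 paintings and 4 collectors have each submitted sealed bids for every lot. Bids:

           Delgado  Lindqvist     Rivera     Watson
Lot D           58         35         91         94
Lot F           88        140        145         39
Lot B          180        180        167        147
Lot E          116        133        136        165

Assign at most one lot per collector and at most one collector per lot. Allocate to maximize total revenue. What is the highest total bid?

This is the linear assignment problem.
Optimal: Delgado→Lot B ($180), Lindqvist→Lot F ($140), Rivera→Lot D ($91), Watson→Lot E ($165) — total 180+140+91+165 = $576.
Max-entry greedy (repeatedly take the single best remaining cell) gives $525, worse by 51.

Maximum total: $576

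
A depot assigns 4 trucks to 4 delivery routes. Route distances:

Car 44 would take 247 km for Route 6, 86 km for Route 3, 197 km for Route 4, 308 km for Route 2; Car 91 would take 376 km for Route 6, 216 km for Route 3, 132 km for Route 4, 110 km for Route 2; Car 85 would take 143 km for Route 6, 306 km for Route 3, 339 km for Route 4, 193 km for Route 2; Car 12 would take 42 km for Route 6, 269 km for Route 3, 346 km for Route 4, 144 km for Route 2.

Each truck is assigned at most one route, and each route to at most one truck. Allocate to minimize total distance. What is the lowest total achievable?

Min total: 453 km

Optimal: Car 44→Route 3 (86 km), Car 91→Route 4 (132 km), Car 85→Route 2 (193 km), Car 12→Route 6 (42 km) — total 86+132+193+42 = 453 km.
Min-entry greedy (repeatedly take the single cheapest remaining cell) gives 577 km, worse by 124.
Next-best assignment: Car 44→Route 3, Car 91→Route 4, Car 85→Route 6, Car 12→Route 2 = 505 km.
Swapping Car 91↔Car 44 (Car 91→Route 3 216 km, Car 44→Route 4 197 km) adds 195.
Every other assignment is strictly worse.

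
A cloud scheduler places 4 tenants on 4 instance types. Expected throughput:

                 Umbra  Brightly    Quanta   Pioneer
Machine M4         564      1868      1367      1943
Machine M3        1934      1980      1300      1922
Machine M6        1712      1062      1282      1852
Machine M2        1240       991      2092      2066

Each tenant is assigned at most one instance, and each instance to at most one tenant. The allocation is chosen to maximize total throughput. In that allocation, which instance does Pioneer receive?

Pioneer receives Machine M6.

This is a one-to-one assignment (maximum-weight bipartite matching).
Optimal: Umbra→Machine M3 (1934 ops/s), Brightly→Machine M4 (1868 ops/s), Quanta→Machine M2 (2092 ops/s), Pioneer→Machine M6 (1852 ops/s) — total 1934+1868+2092+1852 = 7746 ops/s.
Column-greedy (each instance in turn goes to its best remaining tenant) gives 7727 ops/s, worse by 19.
Next-best assignment: Umbra→Machine M6, Brightly→Machine M3, Quanta→Machine M2, Pioneer→Machine M4 = 7727 ops/s.
Pioneer's own top instance is Machine M2 (2066 ops/s), but forcing Pioneer→Machine M2 and reassigning the rest optimally gives only 7150 ops/s — worse by 596.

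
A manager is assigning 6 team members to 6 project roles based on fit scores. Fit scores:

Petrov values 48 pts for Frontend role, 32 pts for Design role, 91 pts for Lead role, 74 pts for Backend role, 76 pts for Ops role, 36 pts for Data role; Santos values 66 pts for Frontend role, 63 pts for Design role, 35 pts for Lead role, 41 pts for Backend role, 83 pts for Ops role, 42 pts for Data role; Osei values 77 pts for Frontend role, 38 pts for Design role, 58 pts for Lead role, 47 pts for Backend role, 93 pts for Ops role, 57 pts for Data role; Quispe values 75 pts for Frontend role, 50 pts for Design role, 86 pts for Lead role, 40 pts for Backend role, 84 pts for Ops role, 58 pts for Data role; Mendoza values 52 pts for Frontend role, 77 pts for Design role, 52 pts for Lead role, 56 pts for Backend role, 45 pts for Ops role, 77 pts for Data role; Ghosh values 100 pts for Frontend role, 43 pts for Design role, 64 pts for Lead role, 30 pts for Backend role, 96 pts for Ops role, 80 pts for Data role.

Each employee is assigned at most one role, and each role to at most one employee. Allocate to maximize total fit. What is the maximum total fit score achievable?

Optimal: Petrov→Backend role (74 pts), Santos→Design role (63 pts), Osei→Ops role (93 pts), Quispe→Lead role (86 pts), Mendoza→Data role (77 pts), Ghosh→Frontend role (100 pts) — total 74+63+93+86+77+100 = 493 pts.

Maximum total: 493 pts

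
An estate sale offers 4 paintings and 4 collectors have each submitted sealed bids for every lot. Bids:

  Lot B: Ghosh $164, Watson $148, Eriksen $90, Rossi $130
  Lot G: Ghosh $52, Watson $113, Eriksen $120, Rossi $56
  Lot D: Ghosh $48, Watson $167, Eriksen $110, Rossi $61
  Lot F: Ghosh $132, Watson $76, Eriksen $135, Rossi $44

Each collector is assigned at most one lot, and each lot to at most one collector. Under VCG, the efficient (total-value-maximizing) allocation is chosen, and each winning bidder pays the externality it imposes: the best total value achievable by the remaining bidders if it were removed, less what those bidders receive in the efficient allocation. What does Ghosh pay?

Efficient allocation: Ghosh→Lot F ($132), Watson→Lot D ($167), Eriksen→Lot G ($120), Rossi→Lot B ($130); total welfare W = $549.
Ghosh receives Lot F at value $132, so the others get W − 132 = $417.
Without Ghosh: best allocation of the remaining 3 bidders over all 4 lots is Watson→Lot D ($167), Eriksen→Lot F ($135), Rossi→Lot B ($130), total $432.
VCG payment = (others' best without Ghosh) − (others' welfare with Ghosh) = 432 − 417 = $15.

Ghosh pays $15.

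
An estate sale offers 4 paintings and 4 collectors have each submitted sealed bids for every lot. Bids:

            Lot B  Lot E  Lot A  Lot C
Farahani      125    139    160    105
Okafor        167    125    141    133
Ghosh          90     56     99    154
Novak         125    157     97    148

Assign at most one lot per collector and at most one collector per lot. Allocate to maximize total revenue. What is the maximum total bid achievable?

Max total: $638

Treat this as an assignment problem: match each collector to one lot.
Optimal: Farahani→Lot A ($160), Okafor→Lot B ($167), Ghosh→Lot C ($154), Novak→Lot E ($157) — total 160+167+154+157 = $638.
Swapping Farahani↔Novak (Farahani→Lot E $139, Novak→Lot A $97) loses 81.
Every other assignment is strictly worse.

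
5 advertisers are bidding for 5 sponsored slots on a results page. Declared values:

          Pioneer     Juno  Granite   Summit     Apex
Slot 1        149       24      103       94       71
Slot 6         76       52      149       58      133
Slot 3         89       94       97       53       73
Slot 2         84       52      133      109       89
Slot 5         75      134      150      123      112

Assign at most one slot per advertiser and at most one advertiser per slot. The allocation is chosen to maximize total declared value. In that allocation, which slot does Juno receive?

This is a one-to-one assignment (maximum-weight bipartite matching).
Optimal: Pioneer→Slot 1 ($149), Juno→Slot 3 ($94), Granite→Slot 5 ($150), Summit→Slot 2 ($109), Apex→Slot 6 ($133) — total 149+94+150+109+133 = $635.
Column-greedy (each slot in turn goes to its best remaining advertiser) gives $613, worse by 22.
No other one-to-one assignment exceeds $635.
Juno's own top slot is Slot 5 ($134), but forcing Juno→Slot 5 and reassigning the rest optimally gives only $622 — worse by 13.

Juno receives Slot 3.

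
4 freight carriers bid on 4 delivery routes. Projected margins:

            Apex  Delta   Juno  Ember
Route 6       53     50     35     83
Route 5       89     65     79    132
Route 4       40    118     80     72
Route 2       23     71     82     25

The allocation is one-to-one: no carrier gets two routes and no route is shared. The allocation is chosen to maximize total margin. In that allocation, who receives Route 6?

Optimal: Apex→Route 6 ($53k), Delta→Route 4 ($118k), Juno→Route 2 ($82k), Ember→Route 5 ($132k) — total 53+118+82+132 = $385k.
Row-greedy (each carrier in turn takes its best remaining route) gives $372k, worse by 13.
Apex's own top route is Route 5 ($89k), but forcing Apex→Route 5 and reassigning the rest optimally gives only $372k — worse by 13.

Apex receives Route 6.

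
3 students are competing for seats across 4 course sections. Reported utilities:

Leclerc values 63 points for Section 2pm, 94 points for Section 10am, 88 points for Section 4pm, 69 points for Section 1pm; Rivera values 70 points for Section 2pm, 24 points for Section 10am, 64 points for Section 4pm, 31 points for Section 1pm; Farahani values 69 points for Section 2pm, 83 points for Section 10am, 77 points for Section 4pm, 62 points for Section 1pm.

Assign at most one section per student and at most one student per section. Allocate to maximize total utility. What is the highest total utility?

This is the linear assignment problem.
Optimal: Leclerc→Section 10am (94 points), Rivera→Section 2pm (70 points), Farahani→Section 4pm (77 points) — total 94+70+77 = 241 points.
No other one-to-one assignment exceeds 241 points.

Maximum total: 241 points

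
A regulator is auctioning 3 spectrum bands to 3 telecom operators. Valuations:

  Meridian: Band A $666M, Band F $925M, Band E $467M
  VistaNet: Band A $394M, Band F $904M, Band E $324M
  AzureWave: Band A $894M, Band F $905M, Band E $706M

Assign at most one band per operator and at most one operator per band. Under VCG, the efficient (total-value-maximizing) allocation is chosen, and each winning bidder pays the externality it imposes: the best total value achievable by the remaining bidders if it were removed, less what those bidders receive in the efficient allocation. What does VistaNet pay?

VistaNet pays $447M.

Efficient allocation: Meridian→Band A ($666M), VistaNet→Band F ($904M), AzureWave→Band E ($706M); total welfare W = $2276M.
VistaNet receives Band F at value $904M, so the others get W − 904 = $1372M.
Without VistaNet: best allocation of the remaining 2 bidders over all 3 bands is Meridian→Band F ($925M), AzureWave→Band A ($894M), total $1819M.
VCG payment = (others' best without VistaNet) − (others' welfare with VistaNet) = 1819 − 1372 = $447M.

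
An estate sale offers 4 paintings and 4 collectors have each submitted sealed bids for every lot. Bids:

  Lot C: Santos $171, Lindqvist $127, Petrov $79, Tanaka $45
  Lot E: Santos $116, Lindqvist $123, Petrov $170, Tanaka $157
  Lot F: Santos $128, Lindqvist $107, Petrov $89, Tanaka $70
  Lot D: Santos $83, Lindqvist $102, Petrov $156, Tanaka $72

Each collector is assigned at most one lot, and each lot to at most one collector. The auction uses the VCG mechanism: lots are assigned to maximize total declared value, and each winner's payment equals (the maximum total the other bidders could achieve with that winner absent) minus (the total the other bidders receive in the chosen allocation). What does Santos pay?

Santos pays $20.

Efficient allocation: Santos→Lot C ($171), Lindqvist→Lot F ($107), Petrov→Lot D ($156), Tanaka→Lot E ($157); total welfare W = $591.
Santos receives Lot C at value $171, so the others get W − 171 = $420.
Without Santos: best allocation of the remaining 3 bidders over all 4 lots is Lindqvist→Lot C ($127), Petrov→Lot D ($156), Tanaka→Lot E ($157), total $440.
VCG payment = (others' best without Santos) − (others' welfare with Santos) = 440 − 420 = $20.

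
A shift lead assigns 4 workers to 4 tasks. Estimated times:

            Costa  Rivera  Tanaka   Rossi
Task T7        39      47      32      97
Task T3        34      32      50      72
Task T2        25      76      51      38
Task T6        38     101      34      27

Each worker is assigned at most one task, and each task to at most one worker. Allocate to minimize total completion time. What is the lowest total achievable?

Optimal: Costa→Task T2 (25 min), Rivera→Task T3 (32 min), Tanaka→Task T7 (32 min), Rossi→Task T6 (27 min) — total 25+32+32+27 = 116 min.
Next-best assignment: Costa→Task T6, Rivera→Task T3, Tanaka→Task T7, Rossi→Task T2 = 140 min.

Min total: 116 min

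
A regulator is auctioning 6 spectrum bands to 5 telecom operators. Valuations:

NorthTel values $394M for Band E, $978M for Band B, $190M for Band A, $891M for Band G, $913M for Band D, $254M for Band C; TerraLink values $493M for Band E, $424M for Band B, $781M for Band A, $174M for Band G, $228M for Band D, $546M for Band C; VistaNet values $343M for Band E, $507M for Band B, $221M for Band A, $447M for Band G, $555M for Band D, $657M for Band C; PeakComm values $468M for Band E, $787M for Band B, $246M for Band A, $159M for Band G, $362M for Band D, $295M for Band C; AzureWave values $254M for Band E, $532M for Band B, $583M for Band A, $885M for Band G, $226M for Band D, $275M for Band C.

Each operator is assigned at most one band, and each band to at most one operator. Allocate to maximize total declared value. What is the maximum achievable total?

Optimal: NorthTel→Band D ($913M), TerraLink→Band A ($781M), VistaNet→Band C ($657M), PeakComm→Band B ($787M), AzureWave→Band G ($885M) — total 913+781+657+787+885 = $4023M.
Row-greedy (each operator in turn takes its best remaining band) gives $3769M, worse by 254.
Next-best assignment: NorthTel→Band B, TerraLink→Band A, VistaNet→Band C, PeakComm→Band E, AzureWave→Band G = $3769M.

Maximum total: $4023M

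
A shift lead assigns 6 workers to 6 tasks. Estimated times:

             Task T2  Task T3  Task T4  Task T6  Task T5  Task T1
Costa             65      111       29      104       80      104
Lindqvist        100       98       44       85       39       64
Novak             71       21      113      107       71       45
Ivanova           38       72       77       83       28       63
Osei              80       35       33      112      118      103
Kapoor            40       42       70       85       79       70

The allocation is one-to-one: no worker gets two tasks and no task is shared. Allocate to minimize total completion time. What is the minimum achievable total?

Minimum total: 262 min

Optimal: Costa→Task T4 (29 min), Lindqvist→Task T6 (85 min), Novak→Task T1 (45 min), Ivanova→Task T5 (28 min), Osei→Task T3 (35 min), Kapoor→Task T2 (40 min) — total 29+85+45+28+35+40 = 262 min.
Column-greedy (each task in turn goes to its cheapest remaining worker) gives 355 min, worse by 93.
Next-best assignment: Costa→Task T4, Lindqvist→Task T5, Novak→Task T1, Ivanova→Task T2, Osei→Task T3, Kapoor→Task T6 = 271 min.
Swapping Ivanova↔Costa (Ivanova→Task T4 77 min, Costa→Task T5 80 min) adds 100.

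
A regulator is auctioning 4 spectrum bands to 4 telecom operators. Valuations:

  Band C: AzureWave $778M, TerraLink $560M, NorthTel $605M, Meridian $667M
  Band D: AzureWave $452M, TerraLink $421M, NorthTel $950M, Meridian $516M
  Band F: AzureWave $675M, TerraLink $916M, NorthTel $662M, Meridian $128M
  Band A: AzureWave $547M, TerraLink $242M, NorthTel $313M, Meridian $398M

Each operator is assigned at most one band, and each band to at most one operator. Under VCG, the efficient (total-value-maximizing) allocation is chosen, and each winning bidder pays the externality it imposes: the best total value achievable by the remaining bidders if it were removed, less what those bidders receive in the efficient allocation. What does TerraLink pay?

TerraLink pays $128M.

Efficient allocation: AzureWave→Band A ($547M), TerraLink→Band F ($916M), NorthTel→Band D ($950M), Meridian→Band C ($667M); total welfare W = $3080M.
TerraLink receives Band F at value $916M, so the others get W − 916 = $2164M.
Without TerraLink: best allocation of the remaining 3 bidders over all 4 bands is AzureWave→Band F ($675M), NorthTel→Band D ($950M), Meridian→Band C ($667M), total $2292M.
VCG payment = (others' best without TerraLink) − (others' welfare with TerraLink) = 2292 − 2164 = $128M.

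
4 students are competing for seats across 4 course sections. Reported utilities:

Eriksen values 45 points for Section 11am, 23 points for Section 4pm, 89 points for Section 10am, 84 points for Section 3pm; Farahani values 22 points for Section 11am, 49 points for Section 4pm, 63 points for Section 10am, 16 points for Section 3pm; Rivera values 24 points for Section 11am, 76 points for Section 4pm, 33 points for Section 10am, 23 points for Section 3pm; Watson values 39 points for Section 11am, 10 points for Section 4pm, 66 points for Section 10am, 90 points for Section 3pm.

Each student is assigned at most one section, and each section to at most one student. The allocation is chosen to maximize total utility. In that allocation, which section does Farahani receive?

Farahani receives Section 11am.

Optimal: Eriksen→Section 10am (89 points), Farahani→Section 11am (22 points), Rivera→Section 4pm (76 points), Watson→Section 3pm (90 points) — total 89+22+76+90 = 277 points.
Column-greedy (each section in turn goes to its best remaining student) gives 203 points, worse by 74.
Swapping Rivera↔Farahani (Rivera→Section 11am 24 points, Farahani→Section 4pm 49 points) loses 25.
Checked against all permutations: 277 points is optimal.
Farahani's own top section is Section 10am (63 points), but forcing Farahani→Section 10am and reassigning the rest optimally gives only 274 points — worse by 3.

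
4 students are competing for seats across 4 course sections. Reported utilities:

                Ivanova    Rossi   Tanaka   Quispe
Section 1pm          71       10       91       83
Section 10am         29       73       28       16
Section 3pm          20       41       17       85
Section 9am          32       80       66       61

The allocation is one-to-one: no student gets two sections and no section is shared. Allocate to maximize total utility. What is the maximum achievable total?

Optimal: Ivanova→Section 1pm (71 points), Rossi→Section 10am (73 points), Tanaka→Section 9am (66 points), Quispe→Section 3pm (85 points) — total 71+73+66+85 = 295 points.
Column-greedy (each section in turn goes to its best remaining student) gives 281 points, worse by 14.
Next-best assignment: Ivanova→Section 10am, Rossi→Section 9am, Tanaka→Section 1pm, Quispe→Section 3pm = 285 points.
Swapping Quispe↔Ivanova (Quispe→Section 1pm 83 points, Ivanova→Section 3pm 20 points) loses 53.
Every other assignment is strictly worse.

Maximum total: 295 points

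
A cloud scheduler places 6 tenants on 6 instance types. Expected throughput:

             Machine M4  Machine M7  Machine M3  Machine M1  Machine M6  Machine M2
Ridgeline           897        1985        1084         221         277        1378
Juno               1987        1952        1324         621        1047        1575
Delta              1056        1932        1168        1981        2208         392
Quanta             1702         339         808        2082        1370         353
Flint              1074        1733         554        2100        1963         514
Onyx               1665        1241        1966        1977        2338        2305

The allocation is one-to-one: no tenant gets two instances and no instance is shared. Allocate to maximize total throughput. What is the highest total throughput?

Maximum total: 11624 ops/s

This is the linear assignment problem.
Optimal: Ridgeline→Machine M7 (1985 ops/s), Juno→Machine M3 (1324 ops/s), Delta→Machine M6 (2208 ops/s), Quanta→Machine M4 (1702 ops/s), Flint→Machine M1 (2100 ops/s), Onyx→Machine M2 (2305 ops/s) — total 1985+1324+2208+1702+2100+2305 = 11624 ops/s.
Row-greedy (each tenant in turn takes its best remaining instance) gives 11121 ops/s, worse by 503.
Next-best assignment: Ridgeline→Machine M7, Juno→Machine M2, Delta→Machine M6, Quanta→Machine M4, Flint→Machine M1, Onyx→Machine M3 = 11536 ops/s.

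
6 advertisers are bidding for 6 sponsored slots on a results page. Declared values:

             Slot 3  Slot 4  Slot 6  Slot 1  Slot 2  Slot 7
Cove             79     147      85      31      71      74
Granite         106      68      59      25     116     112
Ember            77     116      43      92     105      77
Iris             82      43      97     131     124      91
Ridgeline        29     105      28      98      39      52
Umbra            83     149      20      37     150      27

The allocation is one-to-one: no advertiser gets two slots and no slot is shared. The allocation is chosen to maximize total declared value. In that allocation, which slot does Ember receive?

Ember receives Slot 3.

Optimal: Cove→Slot 4 ($147), Granite→Slot 7 ($112), Ember→Slot 3 ($77), Iris→Slot 6 ($97), Ridgeline→Slot 1 ($98), Umbra→Slot 2 ($150) — total 147+112+77+97+98+150 = $681.
Row-greedy (each advertiser in turn takes its best remaining slot) gives $587, worse by 94.
Next-best assignment: Cove→Slot 4, Granite→Slot 3, Ember→Slot 7, Iris→Slot 6, Ridgeline→Slot 1, Umbra→Slot 2 = $675.
Ember's own top slot is Slot 4 ($116), but forcing Ember→Slot 4 and reassigning the rest optimally gives only $652 — worse by 29.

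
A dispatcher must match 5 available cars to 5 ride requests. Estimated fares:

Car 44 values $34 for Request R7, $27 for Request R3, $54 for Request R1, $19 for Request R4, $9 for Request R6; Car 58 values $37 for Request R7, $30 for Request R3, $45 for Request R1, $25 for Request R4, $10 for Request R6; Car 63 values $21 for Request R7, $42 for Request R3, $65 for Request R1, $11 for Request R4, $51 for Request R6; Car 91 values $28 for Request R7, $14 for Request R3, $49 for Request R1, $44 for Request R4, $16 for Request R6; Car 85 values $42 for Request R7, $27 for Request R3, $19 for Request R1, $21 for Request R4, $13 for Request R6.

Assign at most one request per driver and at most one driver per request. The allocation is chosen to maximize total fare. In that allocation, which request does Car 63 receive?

Car 63 receives Request R6.

This is the linear assignment problem.
Optimal: Car 44→Request R1 ($54), Car 58→Request R3 ($30), Car 63→Request R6 ($51), Car 91→Request R4 ($44), Car 85→Request R7 ($42) — total 54+30+51+44+42 = $221.
Row-greedy (each driver in turn takes its best remaining request) gives $213, worse by 8.
Next-best assignment: Car 44→Request R1, Car 58→Request R7, Car 63→Request R6, Car 91→Request R4, Car 85→Request R3 = $213.
Car 63's own top request is Request R1 ($65), but forcing Car 63→Request R1 and reassigning the rest optimally gives only $190 — worse by 31.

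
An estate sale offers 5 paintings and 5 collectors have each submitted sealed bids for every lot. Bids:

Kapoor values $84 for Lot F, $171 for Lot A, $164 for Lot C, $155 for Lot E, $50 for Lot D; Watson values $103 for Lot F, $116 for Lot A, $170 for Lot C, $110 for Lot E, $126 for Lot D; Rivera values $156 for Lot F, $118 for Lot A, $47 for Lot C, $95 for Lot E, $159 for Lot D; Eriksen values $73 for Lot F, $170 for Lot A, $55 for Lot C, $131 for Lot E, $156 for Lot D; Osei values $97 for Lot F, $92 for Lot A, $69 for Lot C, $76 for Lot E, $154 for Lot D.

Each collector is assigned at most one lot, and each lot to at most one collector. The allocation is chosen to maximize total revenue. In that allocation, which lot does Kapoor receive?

Kapoor receives Lot E.

Optimal: Kapoor→Lot E ($155), Watson→Lot C ($170), Rivera→Lot F ($156), Eriksen→Lot A ($170), Osei→Lot D ($154) — total 155+170+156+170+154 = $805.
Row-greedy (each collector in turn takes its best remaining lot) gives $728, worse by 77.
Next-best assignment: Kapoor→Lot A, Watson→Lot C, Rivera→Lot F, Eriksen→Lot E, Osei→Lot D = $782.
Checked against all permutations: $805 is optimal.
Kapoor's own top lot is Lot A ($171), but forcing Kapoor→Lot A and reassigning the rest optimally gives only $782 — worse by 23.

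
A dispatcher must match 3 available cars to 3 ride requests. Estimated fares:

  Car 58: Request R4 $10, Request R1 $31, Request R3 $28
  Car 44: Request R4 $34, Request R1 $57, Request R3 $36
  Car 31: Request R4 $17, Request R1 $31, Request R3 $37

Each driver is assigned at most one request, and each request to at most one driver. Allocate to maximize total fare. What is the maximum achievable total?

Maximum total: $104

Optimal: Car 58→Request R4 ($10), Car 44→Request R1 ($57), Car 31→Request R3 ($37) — total 10+57+37 = $104.
Column-greedy (each request in turn goes to its best remaining driver) gives $102, worse by 2.
Every other assignment is strictly worse.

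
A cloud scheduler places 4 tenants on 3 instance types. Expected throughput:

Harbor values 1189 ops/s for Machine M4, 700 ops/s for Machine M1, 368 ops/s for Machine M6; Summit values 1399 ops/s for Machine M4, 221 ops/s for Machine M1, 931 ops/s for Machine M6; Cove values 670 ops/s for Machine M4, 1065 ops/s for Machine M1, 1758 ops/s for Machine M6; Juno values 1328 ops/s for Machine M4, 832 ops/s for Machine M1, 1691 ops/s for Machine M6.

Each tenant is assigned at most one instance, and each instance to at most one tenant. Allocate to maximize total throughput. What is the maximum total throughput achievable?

Treat this as an assignment problem: match each tenant to one instance.
Optimal: Summit→Machine M4 (1399 ops/s), Cove→Machine M1 (1065 ops/s), Juno→Machine M6 (1691 ops/s) — total 1399+1065+1691 = 4155 ops/s.
Max-entry greedy (repeatedly take the single best remaining cell) gives 3989 ops/s, worse by 166.
Next-best assignment: Summit→Machine M4, Juno→Machine M1, Cove→Machine M6 = 3989 ops/s.

Maximum total: 4155 ops/s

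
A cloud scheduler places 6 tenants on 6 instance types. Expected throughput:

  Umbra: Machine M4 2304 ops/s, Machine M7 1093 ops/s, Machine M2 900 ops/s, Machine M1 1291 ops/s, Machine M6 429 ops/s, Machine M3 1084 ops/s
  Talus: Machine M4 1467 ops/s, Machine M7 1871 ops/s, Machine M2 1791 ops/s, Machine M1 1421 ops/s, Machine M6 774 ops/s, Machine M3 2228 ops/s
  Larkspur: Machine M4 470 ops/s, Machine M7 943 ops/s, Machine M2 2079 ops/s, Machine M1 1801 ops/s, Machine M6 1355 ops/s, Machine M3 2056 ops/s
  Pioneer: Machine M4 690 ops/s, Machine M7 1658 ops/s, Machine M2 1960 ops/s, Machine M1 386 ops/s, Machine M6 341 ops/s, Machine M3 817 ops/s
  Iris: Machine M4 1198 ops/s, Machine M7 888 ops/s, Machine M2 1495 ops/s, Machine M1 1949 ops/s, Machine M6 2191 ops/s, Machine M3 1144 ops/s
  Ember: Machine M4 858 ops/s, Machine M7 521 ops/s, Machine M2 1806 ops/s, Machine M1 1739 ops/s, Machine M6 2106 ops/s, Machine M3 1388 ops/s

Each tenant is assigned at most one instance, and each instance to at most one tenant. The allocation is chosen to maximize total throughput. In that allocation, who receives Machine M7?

Optimal: Umbra→Machine M4 (2304 ops/s), Talus→Machine M3 (2228 ops/s), Larkspur→Machine M2 (2079 ops/s), Pioneer→Machine M7 (1658 ops/s), Iris→Machine M1 (1949 ops/s), Ember→Machine M6 (2106 ops/s) — total 2304+2228+2079+1658+1949+2106 = 12324 ops/s.
Column-greedy (each instance in turn goes to its best remaining tenant) gives 11126 ops/s, worse by 1198.
Every other assignment is strictly worse.
Pioneer's own top instance is Machine M2 (1960 ops/s), but forcing Pioneer→Machine M2 and reassigning the rest optimally gives only 12246 ops/s — worse by 78.

Pioneer receives Machine M7.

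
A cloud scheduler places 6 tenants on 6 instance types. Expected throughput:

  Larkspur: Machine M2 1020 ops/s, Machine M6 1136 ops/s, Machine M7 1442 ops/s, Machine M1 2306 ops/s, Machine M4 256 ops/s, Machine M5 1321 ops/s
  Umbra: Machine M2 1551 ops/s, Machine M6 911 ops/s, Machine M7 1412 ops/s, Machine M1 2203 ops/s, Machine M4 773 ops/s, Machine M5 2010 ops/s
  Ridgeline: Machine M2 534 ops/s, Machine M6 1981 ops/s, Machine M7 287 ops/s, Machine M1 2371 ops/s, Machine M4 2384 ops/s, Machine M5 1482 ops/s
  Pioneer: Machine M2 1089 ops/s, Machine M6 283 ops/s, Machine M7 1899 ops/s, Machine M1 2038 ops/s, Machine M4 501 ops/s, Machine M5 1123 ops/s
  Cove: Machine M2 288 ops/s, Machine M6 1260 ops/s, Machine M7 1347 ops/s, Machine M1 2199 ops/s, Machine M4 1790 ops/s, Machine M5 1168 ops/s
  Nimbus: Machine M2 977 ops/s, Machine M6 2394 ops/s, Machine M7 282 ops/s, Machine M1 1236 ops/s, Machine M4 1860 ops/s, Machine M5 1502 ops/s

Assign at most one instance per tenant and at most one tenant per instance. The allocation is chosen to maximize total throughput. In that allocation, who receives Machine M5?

Umbra receives Machine M5.

This is the linear assignment problem.
Optimal: Larkspur→Machine M2 (1020 ops/s), Umbra→Machine M5 (2010 ops/s), Ridgeline→Machine M4 (2384 ops/s), Pioneer→Machine M7 (1899 ops/s), Cove→Machine M1 (2199 ops/s), Nimbus→Machine M6 (2394 ops/s) — total 1020+2010+2384+1899+2199+2394 = 11906 ops/s.
Row-greedy (each tenant in turn takes its best remaining instance) gives 10836 ops/s, worse by 1070.
Next-best assignment: Larkspur→Machine M5, Umbra→Machine M2, Ridgeline→Machine M4, Pioneer→Machine M7, Cove→Machine M1, Nimbus→Machine M6 = 11748 ops/s.
Swapping Larkspur↔Umbra (Larkspur→Machine M5 1321 ops/s, Umbra→Machine M2 1551 ops/s) loses 158.
Umbra's own top instance is Machine M1 (2203 ops/s), but forcing Umbra→Machine M1 and reassigning the rest optimally gives only 11068 ops/s — worse by 838.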